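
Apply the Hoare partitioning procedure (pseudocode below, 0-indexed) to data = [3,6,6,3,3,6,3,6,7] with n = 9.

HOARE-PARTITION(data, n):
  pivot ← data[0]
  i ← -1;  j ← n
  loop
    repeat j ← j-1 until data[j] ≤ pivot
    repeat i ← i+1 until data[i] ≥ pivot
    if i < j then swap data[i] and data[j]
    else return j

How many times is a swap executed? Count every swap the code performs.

pivot=3
j stops at 6 (3), i stops at 0 (3); swap ⇒ [3,6,6,3,3,6,3,6,7]
j stops at 4 (3), i stops at 1 (6); swap ⇒ [3,3,6,3,6,6,3,6,7]
j stops at 3 (3), i stops at 2 (6); swap ⇒ [3,3,3,6,6,6,3,6,7]
j stops at 2, i stops at 3; i≥j ⇒ return 2. data=[3,3,3,6,6,6,3,6,7]

3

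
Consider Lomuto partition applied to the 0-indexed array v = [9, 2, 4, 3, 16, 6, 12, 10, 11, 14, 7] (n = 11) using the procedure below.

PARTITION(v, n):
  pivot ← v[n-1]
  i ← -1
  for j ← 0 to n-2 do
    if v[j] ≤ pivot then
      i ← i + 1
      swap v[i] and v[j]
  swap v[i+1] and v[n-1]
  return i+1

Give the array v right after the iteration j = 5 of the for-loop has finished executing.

pivot=7, i=-1
j=0: 9>7, skip
j=1: 2≤7, i=0, swap(0,1) ⇒ [2, 9, 4, 3, 16, 6, 12, 10, 11, 14, 7]
j=2: 4≤7, i=1, swap(1,2) ⇒ [2, 4, 9, 3, 16, 6, 12, 10, 11, 14, 7]
j=3: 3≤7, i=2, swap(2,3) ⇒ [2, 4, 3, 9, 16, 6, 12, 10, 11, 14, 7]
j=4: 16>7, skip
j=5: 6≤7, i=3, swap(3,5) ⇒ [2, 4, 3, 6, 16, 9, 12, 10, 11, 14, 7]
(after j=5) v = [2, 4, 3, 6, 16, 9, 12, 10, 11, 14, 7]

[2, 4, 3, 6, 16, 9, 12, 10, 11, 14, 7]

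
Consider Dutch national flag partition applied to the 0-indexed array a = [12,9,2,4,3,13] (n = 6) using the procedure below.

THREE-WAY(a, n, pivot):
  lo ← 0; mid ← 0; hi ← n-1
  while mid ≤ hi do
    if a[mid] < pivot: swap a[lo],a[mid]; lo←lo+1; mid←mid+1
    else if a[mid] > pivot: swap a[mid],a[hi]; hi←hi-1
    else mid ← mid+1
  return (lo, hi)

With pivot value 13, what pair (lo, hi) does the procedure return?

lo=0 mid=0 hi=5
12<13: swap(0,0), lo=1 mid=1 ⇒ [12,9,2,4,3,13]
9<13: swap(1,1), lo=2 mid=2 ⇒ [12,9,2,4,3,13]
2<13: swap(2,2), lo=3 mid=3 ⇒ [12,9,2,4,3,13]
4<13: swap(3,3), lo=4 mid=4 ⇒ [12,9,2,4,3,13]
3<13: swap(4,4), lo=5 mid=5 ⇒ [12,9,2,4,3,13]
13=13: mid=6
done. lo=5 hi=5; a=[12,9,2,4,3,13]

(5, 5)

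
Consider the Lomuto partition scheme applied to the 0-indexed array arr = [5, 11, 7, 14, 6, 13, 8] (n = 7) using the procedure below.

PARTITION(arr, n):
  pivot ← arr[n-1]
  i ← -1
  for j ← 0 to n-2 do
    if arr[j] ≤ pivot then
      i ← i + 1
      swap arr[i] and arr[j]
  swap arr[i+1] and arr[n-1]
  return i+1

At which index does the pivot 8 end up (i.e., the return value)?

3

pivot=8, i=-1
j=0: 5≤8, i=0, swap(0,0) ⇒ [5, 11, 7, 14, 6, 13, 8]
j=1: 11>8, skip
j=2: 7≤8, i=1, swap(1,2) ⇒ [5, 7, 11, 14, 6, 13, 8]
j=3: 14>8, skip
j=4: 6≤8, i=2, swap(2,4) ⇒ [5, 7, 6, 14, 11, 13, 8]
j=5: 13>8, skip
swap(3,6) ⇒ [5, 7, 6, 8, 11, 13, 14]; return 3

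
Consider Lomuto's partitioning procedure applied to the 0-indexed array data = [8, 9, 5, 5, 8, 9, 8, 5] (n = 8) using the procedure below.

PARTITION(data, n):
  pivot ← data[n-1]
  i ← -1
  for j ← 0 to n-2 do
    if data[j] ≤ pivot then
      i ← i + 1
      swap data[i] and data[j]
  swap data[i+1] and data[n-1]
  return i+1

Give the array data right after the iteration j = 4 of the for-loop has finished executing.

pivot=5, i=-1
j=0: 8>5, skip
j=1: 9>5, skip
j=2: 5≤5, i=0, swap(0,2) ⇒ [5, 9, 8, 5, 8, 9, 8, 5]
j=3: 5≤5, i=1, swap(1,3) ⇒ [5, 5, 8, 9, 8, 9, 8, 5]
j=4: 8>5, skip
(after j=4) data = [5, 5, 8, 9, 8, 9, 8, 5]

[5, 5, 8, 9, 8, 9, 8, 5]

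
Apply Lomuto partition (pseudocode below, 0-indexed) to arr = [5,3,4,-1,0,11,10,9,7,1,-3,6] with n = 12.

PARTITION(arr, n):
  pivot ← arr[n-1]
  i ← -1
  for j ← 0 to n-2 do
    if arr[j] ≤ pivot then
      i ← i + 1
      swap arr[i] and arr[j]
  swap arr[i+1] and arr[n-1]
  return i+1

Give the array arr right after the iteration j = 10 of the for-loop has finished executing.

[5,3,4,-1,0,1,-3,9,7,11,10,6]

pivot = arr[11] = 6; i = -1
j=0: arr[0]=5 ≤ 6 → i=0, swap arr[0],arr[0] (no change) → [5,3,4,-1,0,11,10,9,7,1,-3,6]
j=1: arr[1]=3 ≤ 6 → i=1, swap arr[1],arr[1] (no change) → [5,3,4,-1,0,11,10,9,7,1,-3,6]
j=2: arr[2]=4 ≤ 6 → i=2, swap arr[2],arr[2] (no change) → [5,3,4,-1,0,11,10,9,7,1,-3,6]
j=3: arr[3]=-1 ≤ 6 → i=3, swap arr[3],arr[3] (no change) → [5,3,4,-1,0,11,10,9,7,1,-3,6]
j=4: arr[4]=0 ≤ 6 → i=4, swap arr[4],arr[4] (no change) → [5,3,4,-1,0,11,10,9,7,1,-3,6]
j=5: arr[5]=11 > 6 → no swap
j=6: arr[6]=10 > 6 → no swap
j=7: arr[7]=9 > 6 → no swap
j=8: arr[8]=7 > 6 → no swap
j=9: arr[9]=1 ≤ 6 → i=5, swap arr[5],arr[9] → [5,3,4,-1,0,1,10,9,7,11,-3,6]
j=10: arr[10]=-3 ≤ 6 → i=6, swap arr[6],arr[10] → [5,3,4,-1,0,1,-3,9,7,11,10,6]
(after j=10) arr = [5,3,4,-1,0,1,-3,9,7,11,10,6]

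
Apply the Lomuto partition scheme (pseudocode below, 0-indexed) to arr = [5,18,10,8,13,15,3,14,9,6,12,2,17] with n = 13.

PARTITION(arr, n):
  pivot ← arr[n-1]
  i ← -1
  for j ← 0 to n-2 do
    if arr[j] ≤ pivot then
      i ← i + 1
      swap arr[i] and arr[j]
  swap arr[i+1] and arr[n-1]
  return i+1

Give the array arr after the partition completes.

[5,10,8,13,15,3,14,9,6,12,2,17,18]

pivot=17, i=-1
j=0: 5≤17, i=0, swap(0,0) ⇒ [5,18,10,8,13,15,3,14,9,6,12,2,17]
j=1: 18>17, skip
j=2: 10≤17, i=1, swap(1,2) ⇒ [5,10,18,8,13,15,3,14,9,6,12,2,17]
j=3: 8≤17, i=2, swap(2,3) ⇒ [5,10,8,18,13,15,3,14,9,6,12,2,17]
j=4: 13≤17, i=3, swap(3,4) ⇒ [5,10,8,13,18,15,3,14,9,6,12,2,17]
j=5: 15≤17, i=4, swap(4,5) ⇒ [5,10,8,13,15,18,3,14,9,6,12,2,17]
j=6: 3≤17, i=5, swap(5,6) ⇒ [5,10,8,13,15,3,18,14,9,6,12,2,17]
j=7: 14≤17, i=6, swap(6,7) ⇒ [5,10,8,13,15,3,14,18,9,6,12,2,17]
j=8: 9≤17, i=7, swap(7,8) ⇒ [5,10,8,13,15,3,14,9,18,6,12,2,17]
j=9: 6≤17, i=8, swap(8,9) ⇒ [5,10,8,13,15,3,14,9,6,18,12,2,17]
j=10: 12≤17, i=9, swap(9,10) ⇒ [5,10,8,13,15,3,14,9,6,12,18,2,17]
j=11: 2≤17, i=10, swap(10,11) ⇒ [5,10,8,13,15,3,14,9,6,12,2,18,17]
swap(11,12) ⇒ [5,10,8,13,15,3,14,9,6,12,2,17,18]; return 11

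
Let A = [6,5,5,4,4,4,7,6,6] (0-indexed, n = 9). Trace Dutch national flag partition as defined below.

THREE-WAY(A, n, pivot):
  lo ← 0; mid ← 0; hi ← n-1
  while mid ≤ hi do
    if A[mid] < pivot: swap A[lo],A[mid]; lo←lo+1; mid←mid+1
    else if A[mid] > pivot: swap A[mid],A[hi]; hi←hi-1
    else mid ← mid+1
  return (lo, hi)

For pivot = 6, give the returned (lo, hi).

(5, 7)

lo=0 mid=0 hi=8
6=6: mid=1
5<6: swap(0,1), lo=1 mid=2 ⇒ [5,6,5,4,4,4,7,6,6]
5<6: swap(1,2), lo=2 mid=3 ⇒ [5,5,6,4,4,4,7,6,6]
4<6: swap(2,3), lo=3 mid=4 ⇒ [5,5,4,6,4,4,7,6,6]
4<6: swap(3,4), lo=4 mid=5 ⇒ [5,5,4,4,6,4,7,6,6]
4<6: swap(4,5), lo=5 mid=6 ⇒ [5,5,4,4,4,6,7,6,6]
7>6: swap(6,8), hi=7 ⇒ [5,5,4,4,4,6,6,6,7]
6=6: mid=7
6=6: mid=8
done. lo=5 hi=7; A=[5,5,4,4,4,6,6,6,7]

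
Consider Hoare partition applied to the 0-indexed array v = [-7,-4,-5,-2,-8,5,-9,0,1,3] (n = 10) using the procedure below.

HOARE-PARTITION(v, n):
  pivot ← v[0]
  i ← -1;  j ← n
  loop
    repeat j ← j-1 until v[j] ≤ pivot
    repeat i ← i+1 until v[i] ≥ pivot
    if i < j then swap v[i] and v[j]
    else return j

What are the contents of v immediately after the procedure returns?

pivot = v[0] = -7; i = -1, j = 10
j→6 (v[6]=-9≤-7), i→0 (v[0]=-7≥-7); i<j, swap → [-9,-4,-5,-2,-8,5,-7,0,1,3]
j→4 (v[4]=-8≤-7), i→1 (v[1]=-4≥-7); i<j, swap → [-9,-8,-5,-2,-4,5,-7,0,1,3]
j→1, i→2; i≥j, return j=1. v = [-9,-8,-5,-2,-4,5,-7,0,1,3]

[-9,-8,-5,-2,-4,5,-7,0,1,3]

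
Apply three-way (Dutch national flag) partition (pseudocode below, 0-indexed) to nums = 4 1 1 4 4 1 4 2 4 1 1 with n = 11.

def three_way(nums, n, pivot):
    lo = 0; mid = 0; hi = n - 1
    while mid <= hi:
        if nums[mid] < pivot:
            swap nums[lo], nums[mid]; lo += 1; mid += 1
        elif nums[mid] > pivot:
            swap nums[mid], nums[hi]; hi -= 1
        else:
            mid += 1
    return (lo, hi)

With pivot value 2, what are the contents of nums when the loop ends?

pivot = 2; lo=0, mid=0, hi=10
nums[mid]=4>2: swap nums[0],nums[10]; hi=9 → 1 1 1 4 4 1 4 2 4 1 4
nums[mid]=1<2: swap nums[0],nums[0]; lo=1,mid=1 → 1 1 1 4 4 1 4 2 4 1 4
nums[mid]=1<2: swap nums[1],nums[1]; lo=2,mid=2 → 1 1 1 4 4 1 4 2 4 1 4
nums[mid]=1<2: swap nums[2],nums[2]; lo=3,mid=3 → 1 1 1 4 4 1 4 2 4 1 4
nums[mid]=4>2: swap nums[3],nums[9]; hi=8 → 1 1 1 1 4 1 4 2 4 4 4
nums[mid]=1<2: swap nums[3],nums[3]; lo=4,mid=4 → 1 1 1 1 4 1 4 2 4 4 4
nums[mid]=4>2: swap nums[4],nums[8]; hi=7 → 1 1 1 1 4 1 4 2 4 4 4
nums[mid]=4>2: swap nums[4],nums[7]; hi=6 → 1 1 1 1 2 1 4 4 4 4 4
nums[mid]=2=2: mid=5
nums[mid]=1<2: swap nums[4],nums[5]; lo=5,mid=6 → 1 1 1 1 1 2 4 4 4 4 4
nums[mid]=4>2: swap nums[6],nums[6]; hi=5 → 1 1 1 1 1 2 4 4 4 4 4
end: lo=5, hi=5; nums = 1 1 1 1 1 2 4 4 4 4 4

1 1 1 1 1 2 4 4 4 4 4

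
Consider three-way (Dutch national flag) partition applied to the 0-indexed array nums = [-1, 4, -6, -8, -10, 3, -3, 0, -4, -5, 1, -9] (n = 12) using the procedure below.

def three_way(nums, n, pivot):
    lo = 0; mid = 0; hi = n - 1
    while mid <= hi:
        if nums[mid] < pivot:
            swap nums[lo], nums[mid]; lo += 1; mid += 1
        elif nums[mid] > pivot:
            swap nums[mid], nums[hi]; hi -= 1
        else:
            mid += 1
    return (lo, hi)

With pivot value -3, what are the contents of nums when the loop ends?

lo=0 mid=0 hi=11
-1>-3: swap(0,11), hi=10 ⇒ [-9, 4, -6, -8, -10, 3, -3, 0, -4, -5, 1, -1]
-9<-3: swap(0,0), lo=1 mid=1 ⇒ [-9, 4, -6, -8, -10, 3, -3, 0, -4, -5, 1, -1]
4>-3: swap(1,10), hi=9 ⇒ [-9, 1, -6, -8, -10, 3, -3, 0, -4, -5, 4, -1]
1>-3: swap(1,9), hi=8 ⇒ [-9, -5, -6, -8, -10, 3, -3, 0, -4, 1, 4, -1]
-5<-3: swap(1,1), lo=2 mid=2 ⇒ [-9, -5, -6, -8, -10, 3, -3, 0, -4, 1, 4, -1]
-6<-3: swap(2,2), lo=3 mid=3 ⇒ [-9, -5, -6, -8, -10, 3, -3, 0, -4, 1, 4, -1]
-8<-3: swap(3,3), lo=4 mid=4 ⇒ [-9, -5, -6, -8, -10, 3, -3, 0, -4, 1, 4, -1]
-10<-3: swap(4,4), lo=5 mid=5 ⇒ [-9, -5, -6, -8, -10, 3, -3, 0, -4, 1, 4, -1]
3>-3: swap(5,8), hi=7 ⇒ [-9, -5, -6, -8, -10, -4, -3, 0, 3, 1, 4, -1]
-4<-3: swap(5,5), lo=6 mid=6 ⇒ [-9, -5, -6, -8, -10, -4, -3, 0, 3, 1, 4, -1]
-3=-3: mid=7
0>-3: swap(7,7), hi=6 ⇒ [-9, -5, -6, -8, -10, -4, -3, 0, 3, 1, 4, -1]
done. lo=6 hi=6; nums=[-9, -5, -6, -8, -10, -4, -3, 0, 3, 1, 4, -1]

[-9, -5, -6, -8, -10, -4, -3, 0, 3, 1, 4, -1]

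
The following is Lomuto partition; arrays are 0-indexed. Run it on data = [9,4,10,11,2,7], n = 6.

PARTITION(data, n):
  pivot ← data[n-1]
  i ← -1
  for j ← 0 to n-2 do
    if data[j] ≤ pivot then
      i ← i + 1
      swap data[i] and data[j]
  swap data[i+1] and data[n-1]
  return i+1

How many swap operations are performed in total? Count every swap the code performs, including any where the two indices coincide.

pivot = data[5] = 7; i = -1
j=0: data[0]=9 > 7 → no swap
j=1: data[1]=4 ≤ 7 → i=0, swap data[0],data[1] → [4,9,10,11,2,7]
j=2: data[2]=10 > 7 → no swap
j=3: data[3]=11 > 7 → no swap
j=4: data[4]=2 ≤ 7 → i=1, swap data[1],data[4] → [4,2,10,11,9,7]
final swap data[2],data[5] → [4,2,7,11,9,10]; return 2

3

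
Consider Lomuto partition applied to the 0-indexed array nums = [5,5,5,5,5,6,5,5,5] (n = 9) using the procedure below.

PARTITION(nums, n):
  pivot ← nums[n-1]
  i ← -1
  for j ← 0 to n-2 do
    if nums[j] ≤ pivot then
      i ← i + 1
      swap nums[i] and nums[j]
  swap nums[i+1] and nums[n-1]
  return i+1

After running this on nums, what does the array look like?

[5,5,5,5,5,5,5,5,6]

pivot = nums[8] = 5; i = -1
j=0: nums[0]=5 ≤ 5 → i=0, swap nums[0],nums[0] (no change) → [5,5,5,5,5,6,5,5,5]
j=1: nums[1]=5 ≤ 5 → i=1, swap nums[1],nums[1] (no change) → [5,5,5,5,5,6,5,5,5]
j=2: nums[2]=5 ≤ 5 → i=2, swap nums[2],nums[2] (no change) → [5,5,5,5,5,6,5,5,5]
j=3: nums[3]=5 ≤ 5 → i=3, swap nums[3],nums[3] (no change) → [5,5,5,5,5,6,5,5,5]
j=4: nums[4]=5 ≤ 5 → i=4, swap nums[4],nums[4] (no change) → [5,5,5,5,5,6,5,5,5]
j=5: nums[5]=6 > 5 → no swap
j=6: nums[6]=5 ≤ 5 → i=5, swap nums[5],nums[6] → [5,5,5,5,5,5,6,5,5]
j=7: nums[7]=5 ≤ 5 → i=6, swap nums[6],nums[7] → [5,5,5,5,5,5,5,6,5]
final swap nums[7],nums[8] → [5,5,5,5,5,5,5,5,6]; return 7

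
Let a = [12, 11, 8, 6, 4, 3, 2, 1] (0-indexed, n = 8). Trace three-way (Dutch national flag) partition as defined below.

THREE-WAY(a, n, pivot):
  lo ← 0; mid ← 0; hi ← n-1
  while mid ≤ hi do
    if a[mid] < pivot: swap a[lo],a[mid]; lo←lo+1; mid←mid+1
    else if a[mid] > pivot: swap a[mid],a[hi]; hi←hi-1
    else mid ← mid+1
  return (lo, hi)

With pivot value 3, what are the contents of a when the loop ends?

[1, 2, 3, 4, 6, 8, 11, 12]

pivot = 3; lo=0, mid=0, hi=7
a[mid]=12>3: swap a[0],a[7]; hi=6 → [1, 11, 8, 6, 4, 3, 2, 12]
a[mid]=1<3: swap a[0],a[0]; lo=1,mid=1 → [1, 11, 8, 6, 4, 3, 2, 12]
a[mid]=11>3: swap a[1],a[6]; hi=5 → [1, 2, 8, 6, 4, 3, 11, 12]
a[mid]=2<3: swap a[1],a[1]; lo=2,mid=2 → [1, 2, 8, 6, 4, 3, 11, 12]
a[mid]=8>3: swap a[2],a[5]; hi=4 → [1, 2, 3, 6, 4, 8, 11, 12]
a[mid]=3=3: mid=3
a[mid]=6>3: swap a[3],a[4]; hi=3 → [1, 2, 3, 4, 6, 8, 11, 12]
a[mid]=4>3: swap a[3],a[3]; hi=2 → [1, 2, 3, 4, 6, 8, 11, 12]
end: lo=2, hi=2; a = [1, 2, 3, 4, 6, 8, 11, 12]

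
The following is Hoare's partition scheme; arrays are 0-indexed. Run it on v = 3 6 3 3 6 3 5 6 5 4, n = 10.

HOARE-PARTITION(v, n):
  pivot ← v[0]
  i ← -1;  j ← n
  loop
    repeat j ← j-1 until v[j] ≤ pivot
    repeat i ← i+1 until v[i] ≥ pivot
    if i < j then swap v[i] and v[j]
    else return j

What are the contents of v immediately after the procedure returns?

3 3 3 6 6 3 5 6 5 4

pivot=3
j stops at 5 (3), i stops at 0 (3); swap ⇒ 3 6 3 3 6 3 5 6 5 4
j stops at 3 (3), i stops at 1 (6); swap ⇒ 3 3 3 6 6 3 5 6 5 4
j stops at 2, i stops at 2; i≥j ⇒ return 2. v=3 3 3 6 6 3 5 6 5 4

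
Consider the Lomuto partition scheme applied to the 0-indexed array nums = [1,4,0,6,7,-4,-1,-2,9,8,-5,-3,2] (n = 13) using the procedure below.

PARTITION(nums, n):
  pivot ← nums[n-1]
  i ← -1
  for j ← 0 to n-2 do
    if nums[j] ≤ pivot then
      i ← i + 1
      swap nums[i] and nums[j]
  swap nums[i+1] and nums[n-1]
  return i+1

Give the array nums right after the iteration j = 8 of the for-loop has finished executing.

[1,0,-4,-1,-2,4,6,7,9,8,-5,-3,2]

pivot = nums[12] = 2; i = -1
j=0: nums[0]=1 ≤ 2 → i=0, swap nums[0],nums[0] (no change) → [1,4,0,6,7,-4,-1,-2,9,8,-5,-3,2]
j=1: nums[1]=4 > 2 → no swap
j=2: nums[2]=0 ≤ 2 → i=1, swap nums[1],nums[2] → [1,0,4,6,7,-4,-1,-2,9,8,-5,-3,2]
j=3: nums[3]=6 > 2 → no swap
j=4: nums[4]=7 > 2 → no swap
j=5: nums[5]=-4 ≤ 2 → i=2, swap nums[2],nums[5] → [1,0,-4,6,7,4,-1,-2,9,8,-5,-3,2]
j=6: nums[6]=-1 ≤ 2 → i=3, swap nums[3],nums[6] → [1,0,-4,-1,7,4,6,-2,9,8,-5,-3,2]
j=7: nums[7]=-2 ≤ 2 → i=4, swap nums[4],nums[7] → [1,0,-4,-1,-2,4,6,7,9,8,-5,-3,2]
j=8: nums[8]=9 > 2 → no swap
(after j=8) nums = [1,0,-4,-1,-2,4,6,7,9,8,-5,-3,2]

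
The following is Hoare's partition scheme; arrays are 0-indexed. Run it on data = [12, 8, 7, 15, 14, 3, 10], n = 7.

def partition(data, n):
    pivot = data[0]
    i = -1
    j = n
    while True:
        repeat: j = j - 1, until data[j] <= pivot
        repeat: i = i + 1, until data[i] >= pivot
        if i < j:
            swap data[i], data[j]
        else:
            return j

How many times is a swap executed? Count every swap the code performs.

pivot = data[0] = 12; i = -1, j = 7
j→6 (data[6]=10≤12), i→0 (data[0]=12≥12); i<j, swap → [10, 8, 7, 15, 14, 3, 12]
j→5 (data[5]=3≤12), i→3 (data[3]=15≥12); i<j, swap → [10, 8, 7, 3, 14, 15, 12]
j→3, i→4; i≥j, return j=3. data = [10, 8, 7, 3, 14, 15, 12]

2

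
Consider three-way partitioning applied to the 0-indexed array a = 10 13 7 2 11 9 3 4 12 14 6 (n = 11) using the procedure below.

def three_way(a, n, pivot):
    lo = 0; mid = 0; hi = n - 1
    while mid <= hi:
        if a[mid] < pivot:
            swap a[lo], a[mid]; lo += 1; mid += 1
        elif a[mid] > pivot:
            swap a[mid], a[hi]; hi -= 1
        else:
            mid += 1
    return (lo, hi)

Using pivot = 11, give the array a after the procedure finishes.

pivot = 11; lo=0, mid=0, hi=10
a[mid]=10<11: swap a[0],a[0]; lo=1,mid=1 → 10 13 7 2 11 9 3 4 12 14 6
a[mid]=13>11: swap a[1],a[10]; hi=9 → 10 6 7 2 11 9 3 4 12 14 13
a[mid]=6<11: swap a[1],a[1]; lo=2,mid=2 → 10 6 7 2 11 9 3 4 12 14 13
a[mid]=7<11: swap a[2],a[2]; lo=3,mid=3 → 10 6 7 2 11 9 3 4 12 14 13
a[mid]=2<11: swap a[3],a[3]; lo=4,mid=4 → 10 6 7 2 11 9 3 4 12 14 13
a[mid]=11=11: mid=5
a[mid]=9<11: swap a[4],a[5]; lo=5,mid=6 → 10 6 7 2 9 11 3 4 12 14 13
a[mid]=3<11: swap a[5],a[6]; lo=6,mid=7 → 10 6 7 2 9 3 11 4 12 14 13
a[mid]=4<11: swap a[6],a[7]; lo=7,mid=8 → 10 6 7 2 9 3 4 11 12 14 13
a[mid]=12>11: swap a[8],a[9]; hi=8 → 10 6 7 2 9 3 4 11 14 12 13
a[mid]=14>11: swap a[8],a[8]; hi=7 → 10 6 7 2 9 3 4 11 14 12 13
end: lo=7, hi=7; a = 10 6 7 2 9 3 4 11 14 12 13

10 6 7 2 9 3 4 11 14 12 13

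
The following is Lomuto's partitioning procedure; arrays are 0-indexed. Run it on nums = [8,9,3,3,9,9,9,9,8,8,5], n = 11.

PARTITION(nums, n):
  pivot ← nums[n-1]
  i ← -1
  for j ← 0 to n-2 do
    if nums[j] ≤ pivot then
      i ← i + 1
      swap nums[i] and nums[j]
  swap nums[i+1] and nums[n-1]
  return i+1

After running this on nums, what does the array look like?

pivot = nums[10] = 5; i = -1
j=0: nums[0]=8 > 5 → no swap
j=1: nums[1]=9 > 5 → no swap
j=2: nums[2]=3 ≤ 5 → i=0, swap nums[0],nums[2] → [3,9,8,3,9,9,9,9,8,8,5]
j=3: nums[3]=3 ≤ 5 → i=1, swap nums[1],nums[3] → [3,3,8,9,9,9,9,9,8,8,5]
j=4: nums[4]=9 > 5 → no swap
j=5: nums[5]=9 > 5 → no swap
j=6: nums[6]=9 > 5 → no swap
j=7: nums[7]=9 > 5 → no swap
j=8: nums[8]=8 > 5 → no swap
j=9: nums[9]=8 > 5 → no swap
final swap nums[2],nums[10] → [3,3,5,9,9,9,9,9,8,8,8]; return 2

[3,3,5,9,9,9,9,9,8,8,8]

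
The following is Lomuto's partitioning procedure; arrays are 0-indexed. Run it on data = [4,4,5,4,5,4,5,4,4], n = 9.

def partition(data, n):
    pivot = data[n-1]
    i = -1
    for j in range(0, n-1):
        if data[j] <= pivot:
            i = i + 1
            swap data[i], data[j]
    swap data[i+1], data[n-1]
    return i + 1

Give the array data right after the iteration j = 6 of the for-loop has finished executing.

[4,4,4,4,5,5,5,4,4]

pivot=4, i=-1
j=0: 4≤4, i=0, swap(0,0) ⇒ [4,4,5,4,5,4,5,4,4]
j=1: 4≤4, i=1, swap(1,1) ⇒ [4,4,5,4,5,4,5,4,4]
j=2: 5>4, skip
j=3: 4≤4, i=2, swap(2,3) ⇒ [4,4,4,5,5,4,5,4,4]
j=4: 5>4, skip
j=5: 4≤4, i=3, swap(3,5) ⇒ [4,4,4,4,5,5,5,4,4]
j=6: 5>4, skip
(after j=6) data = [4,4,4,4,5,5,5,4,4]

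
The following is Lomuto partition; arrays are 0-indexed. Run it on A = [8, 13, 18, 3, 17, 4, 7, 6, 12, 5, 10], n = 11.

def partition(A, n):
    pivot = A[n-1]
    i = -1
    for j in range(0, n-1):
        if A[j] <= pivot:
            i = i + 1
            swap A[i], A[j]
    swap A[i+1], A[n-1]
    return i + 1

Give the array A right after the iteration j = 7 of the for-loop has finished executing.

pivot=10, i=-1
j=0: 8≤10, i=0, swap(0,0) ⇒ [8, 13, 18, 3, 17, 4, 7, 6, 12, 5, 10]
j=1: 13>10, skip
j=2: 18>10, skip
j=3: 3≤10, i=1, swap(1,3) ⇒ [8, 3, 18, 13, 17, 4, 7, 6, 12, 5, 10]
j=4: 17>10, skip
j=5: 4≤10, i=2, swap(2,5) ⇒ [8, 3, 4, 13, 17, 18, 7, 6, 12, 5, 10]
j=6: 7≤10, i=3, swap(3,6) ⇒ [8, 3, 4, 7, 17, 18, 13, 6, 12, 5, 10]
j=7: 6≤10, i=4, swap(4,7) ⇒ [8, 3, 4, 7, 6, 18, 13, 17, 12, 5, 10]
(after j=7) A = [8, 3, 4, 7, 6, 18, 13, 17, 12, 5, 10]

[8, 3, 4, 7, 6, 18, 13, 17, 12, 5, 10]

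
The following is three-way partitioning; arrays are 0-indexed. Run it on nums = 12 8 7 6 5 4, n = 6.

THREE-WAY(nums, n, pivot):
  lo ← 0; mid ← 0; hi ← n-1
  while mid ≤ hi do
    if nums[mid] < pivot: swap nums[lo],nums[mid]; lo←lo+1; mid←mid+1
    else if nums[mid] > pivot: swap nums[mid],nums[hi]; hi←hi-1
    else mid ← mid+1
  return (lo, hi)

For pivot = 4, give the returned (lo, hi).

(0, 0)

pivot = 4; lo=0, mid=0, hi=5
nums[mid]=12>4: swap nums[0],nums[5]; hi=4 → 4 8 7 6 5 12
nums[mid]=4=4: mid=1
nums[mid]=8>4: swap nums[1],nums[4]; hi=3 → 4 5 7 6 8 12
nums[mid]=5>4: swap nums[1],nums[3]; hi=2 → 4 6 7 5 8 12
nums[mid]=6>4: swap nums[1],nums[2]; hi=1 → 4 7 6 5 8 12
nums[mid]=7>4: swap nums[1],nums[1]; hi=0 → 4 7 6 5 8 12
end: lo=0, hi=0; nums = 4 7 6 5 8 12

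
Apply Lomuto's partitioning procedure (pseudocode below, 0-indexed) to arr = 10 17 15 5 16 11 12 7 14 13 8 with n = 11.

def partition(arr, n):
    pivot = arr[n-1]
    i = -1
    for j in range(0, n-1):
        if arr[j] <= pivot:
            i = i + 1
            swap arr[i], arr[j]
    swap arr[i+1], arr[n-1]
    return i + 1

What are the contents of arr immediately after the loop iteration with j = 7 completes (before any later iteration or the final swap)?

5 7 15 10 16 11 12 17 14 13 8

pivot=8, i=-1
j=0: 10>8, skip
j=1: 17>8, skip
j=2: 15>8, skip
j=3: 5≤8, i=0, swap(0,3) ⇒ 5 17 15 10 16 11 12 7 14 13 8
j=4: 16>8, skip
j=5: 11>8, skip
j=6: 12>8, skip
j=7: 7≤8, i=1, swap(1,7) ⇒ 5 7 15 10 16 11 12 17 14 13 8
(after j=7) arr = 5 7 15 10 16 11 12 17 14 13 8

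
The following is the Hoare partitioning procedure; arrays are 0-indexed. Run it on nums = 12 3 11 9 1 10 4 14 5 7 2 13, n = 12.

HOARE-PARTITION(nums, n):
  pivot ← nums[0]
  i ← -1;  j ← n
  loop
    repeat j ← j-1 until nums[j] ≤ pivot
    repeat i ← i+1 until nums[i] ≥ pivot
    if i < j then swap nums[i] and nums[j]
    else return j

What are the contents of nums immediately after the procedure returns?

2 3 11 9 1 10 4 7 5 14 12 13

pivot=12
j stops at 10 (2), i stops at 0 (12); swap ⇒ 2 3 11 9 1 10 4 14 5 7 12 13
j stops at 9 (7), i stops at 7 (14); swap ⇒ 2 3 11 9 1 10 4 7 5 14 12 13
j stops at 8, i stops at 9; i≥j ⇒ return 8. nums=2 3 11 9 1 10 4 7 5 14 12 13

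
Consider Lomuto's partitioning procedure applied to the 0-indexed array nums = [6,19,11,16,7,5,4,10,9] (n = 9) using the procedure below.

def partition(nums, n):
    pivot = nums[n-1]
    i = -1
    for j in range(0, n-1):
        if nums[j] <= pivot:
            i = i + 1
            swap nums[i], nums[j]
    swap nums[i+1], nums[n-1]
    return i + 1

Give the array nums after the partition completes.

[6,7,5,4,9,11,16,10,19]

pivot=9, i=-1
j=0: 6≤9, i=0, swap(0,0) ⇒ [6,19,11,16,7,5,4,10,9]
j=1: 19>9, skip
j=2: 11>9, skip
j=3: 16>9, skip
j=4: 7≤9, i=1, swap(1,4) ⇒ [6,7,11,16,19,5,4,10,9]
j=5: 5≤9, i=2, swap(2,5) ⇒ [6,7,5,16,19,11,4,10,9]
j=6: 4≤9, i=3, swap(3,6) ⇒ [6,7,5,4,19,11,16,10,9]
j=7: 10>9, skip
swap(4,8) ⇒ [6,7,5,4,9,11,16,10,19]; return 4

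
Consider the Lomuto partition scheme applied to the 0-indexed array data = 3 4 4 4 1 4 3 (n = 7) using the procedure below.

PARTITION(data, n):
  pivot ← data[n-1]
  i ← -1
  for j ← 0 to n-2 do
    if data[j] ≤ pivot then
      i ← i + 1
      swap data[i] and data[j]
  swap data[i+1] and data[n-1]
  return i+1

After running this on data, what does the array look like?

pivot = data[6] = 3; i = -1
j=0: data[0]=3 ≤ 3 → i=0, swap data[0],data[0] (no change) → 3 4 4 4 1 4 3
j=1: data[1]=4 > 3 → no swap
j=2: data[2]=4 > 3 → no swap
j=3: data[3]=4 > 3 → no swap
j=4: data[4]=1 ≤ 3 → i=1, swap data[1],data[4] → 3 1 4 4 4 4 3
j=5: data[5]=4 > 3 → no swap
final swap data[2],data[6] → 3 1 3 4 4 4 4; return 2

3 1 3 4 4 4 4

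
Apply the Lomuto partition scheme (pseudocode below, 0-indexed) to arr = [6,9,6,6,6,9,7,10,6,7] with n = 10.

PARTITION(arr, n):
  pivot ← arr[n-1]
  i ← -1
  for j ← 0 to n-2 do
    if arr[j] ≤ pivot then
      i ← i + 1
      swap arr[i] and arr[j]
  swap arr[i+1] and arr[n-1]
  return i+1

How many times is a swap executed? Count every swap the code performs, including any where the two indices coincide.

7

pivot = arr[9] = 7; i = -1
j=0: arr[0]=6 ≤ 7 → i=0, swap arr[0],arr[0] (no change) → [6,9,6,6,6,9,7,10,6,7]
j=1: arr[1]=9 > 7 → no swap
j=2: arr[2]=6 ≤ 7 → i=1, swap arr[1],arr[2] → [6,6,9,6,6,9,7,10,6,7]
j=3: arr[3]=6 ≤ 7 → i=2, swap arr[2],arr[3] → [6,6,6,9,6,9,7,10,6,7]
j=4: arr[4]=6 ≤ 7 → i=3, swap arr[3],arr[4] → [6,6,6,6,9,9,7,10,6,7]
j=5: arr[5]=9 > 7 → no swap
j=6: arr[6]=7 ≤ 7 → i=4, swap arr[4],arr[6] → [6,6,6,6,7,9,9,10,6,7]
j=7: arr[7]=10 > 7 → no swap
j=8: arr[8]=6 ≤ 7 → i=5, swap arr[5],arr[8] → [6,6,6,6,7,6,9,10,9,7]
final swap arr[6],arr[9] → [6,6,6,6,7,6,7,10,9,9]; return 6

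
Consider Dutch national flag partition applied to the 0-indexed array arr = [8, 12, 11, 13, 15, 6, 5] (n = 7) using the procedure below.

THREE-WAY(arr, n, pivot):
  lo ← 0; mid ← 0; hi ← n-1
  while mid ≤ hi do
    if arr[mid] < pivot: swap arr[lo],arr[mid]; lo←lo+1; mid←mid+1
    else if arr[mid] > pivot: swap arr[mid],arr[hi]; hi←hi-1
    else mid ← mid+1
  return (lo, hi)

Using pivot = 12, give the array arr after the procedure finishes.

[8, 11, 5, 6, 12, 15, 13]

pivot = 12; lo=0, mid=0, hi=6
arr[mid]=8<12: swap arr[0],arr[0]; lo=1,mid=1 → [8, 12, 11, 13, 15, 6, 5]
arr[mid]=12=12: mid=2
arr[mid]=11<12: swap arr[1],arr[2]; lo=2,mid=3 → [8, 11, 12, 13, 15, 6, 5]
arr[mid]=13>12: swap arr[3],arr[6]; hi=5 → [8, 11, 12, 5, 15, 6, 13]
arr[mid]=5<12: swap arr[2],arr[3]; lo=3,mid=4 → [8, 11, 5, 12, 15, 6, 13]
arr[mid]=15>12: swap arr[4],arr[5]; hi=4 → [8, 11, 5, 12, 6, 15, 13]
arr[mid]=6<12: swap arr[3],arr[4]; lo=4,mid=5 → [8, 11, 5, 6, 12, 15, 13]
end: lo=4, hi=4; arr = [8, 11, 5, 6, 12, 15, 13]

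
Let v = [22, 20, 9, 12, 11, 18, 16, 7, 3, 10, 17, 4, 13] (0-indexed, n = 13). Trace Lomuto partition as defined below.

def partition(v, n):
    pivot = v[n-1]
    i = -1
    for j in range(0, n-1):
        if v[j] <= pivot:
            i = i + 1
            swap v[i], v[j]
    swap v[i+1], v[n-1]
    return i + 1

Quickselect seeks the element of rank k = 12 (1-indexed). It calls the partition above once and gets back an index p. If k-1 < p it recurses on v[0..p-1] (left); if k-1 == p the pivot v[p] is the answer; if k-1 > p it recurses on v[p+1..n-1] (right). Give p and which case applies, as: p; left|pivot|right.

pivot=13, i=-1
j=0: 22>13, skip
j=1: 20>13, skip
j=2: 9≤13, i=0, swap(0,2) ⇒ [9, 20, 22, 12, 11, 18, 16, 7, 3, 10, 17, 4, 13]
j=3: 12≤13, i=1, swap(1,3) ⇒ [9, 12, 22, 20, 11, 18, 16, 7, 3, 10, 17, 4, 13]
j=4: 11≤13, i=2, swap(2,4) ⇒ [9, 12, 11, 20, 22, 18, 16, 7, 3, 10, 17, 4, 13]
j=5: 18>13, skip
j=6: 16>13, skip
j=7: 7≤13, i=3, swap(3,7) ⇒ [9, 12, 11, 7, 22, 18, 16, 20, 3, 10, 17, 4, 13]
j=8: 3≤13, i=4, swap(4,8) ⇒ [9, 12, 11, 7, 3, 18, 16, 20, 22, 10, 17, 4, 13]
j=9: 10≤13, i=5, swap(5,9) ⇒ [9, 12, 11, 7, 3, 10, 16, 20, 22, 18, 17, 4, 13]
j=10: 17>13, skip
j=11: 4≤13, i=6, swap(6,11) ⇒ [9, 12, 11, 7, 3, 10, 4, 20, 22, 18, 17, 16, 13]
swap(7,12) ⇒ [9, 12, 11, 7, 3, 10, 4, 13, 22, 18, 17, 16, 20]; return 7
p = 7; k-1 = 11 > 7 ⇒ right

7; right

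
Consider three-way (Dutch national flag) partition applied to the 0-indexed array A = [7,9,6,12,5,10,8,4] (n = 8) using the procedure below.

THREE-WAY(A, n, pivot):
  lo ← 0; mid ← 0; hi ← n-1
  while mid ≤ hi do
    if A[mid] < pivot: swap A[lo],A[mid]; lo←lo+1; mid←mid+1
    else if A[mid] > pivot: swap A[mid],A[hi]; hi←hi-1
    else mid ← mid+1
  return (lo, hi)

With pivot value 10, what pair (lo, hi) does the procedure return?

lo=0 mid=0 hi=7
7<10: swap(0,0), lo=1 mid=1 ⇒ [7,9,6,12,5,10,8,4]
9<10: swap(1,1), lo=2 mid=2 ⇒ [7,9,6,12,5,10,8,4]
6<10: swap(2,2), lo=3 mid=3 ⇒ [7,9,6,12,5,10,8,4]
12>10: swap(3,7), hi=6 ⇒ [7,9,6,4,5,10,8,12]
4<10: swap(3,3), lo=4 mid=4 ⇒ [7,9,6,4,5,10,8,12]
5<10: swap(4,4), lo=5 mid=5 ⇒ [7,9,6,4,5,10,8,12]
10=10: mid=6
8<10: swap(5,6), lo=6 mid=7 ⇒ [7,9,6,4,5,8,10,12]
done. lo=6 hi=6; A=[7,9,6,4,5,8,10,12]

(6, 6)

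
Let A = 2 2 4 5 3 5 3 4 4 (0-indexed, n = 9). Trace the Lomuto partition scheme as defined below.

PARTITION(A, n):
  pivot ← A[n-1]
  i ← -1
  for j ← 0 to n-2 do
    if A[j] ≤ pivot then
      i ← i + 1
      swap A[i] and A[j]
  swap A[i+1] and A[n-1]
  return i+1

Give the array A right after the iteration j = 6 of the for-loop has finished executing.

2 2 4 3 3 5 5 4 4

pivot = A[8] = 4; i = -1
j=0: A[0]=2 ≤ 4 → i=0, swap A[0],A[0] (no change) → 2 2 4 5 3 5 3 4 4
j=1: A[1]=2 ≤ 4 → i=1, swap A[1],A[1] (no change) → 2 2 4 5 3 5 3 4 4
j=2: A[2]=4 ≤ 4 → i=2, swap A[2],A[2] (no change) → 2 2 4 5 3 5 3 4 4
j=3: A[3]=5 > 4 → no swap
j=4: A[4]=3 ≤ 4 → i=3, swap A[3],A[4] → 2 2 4 3 5 5 3 4 4
j=5: A[5]=5 > 4 → no swap
j=6: A[6]=3 ≤ 4 → i=4, swap A[4],A[6] → 2 2 4 3 3 5 5 4 4
(after j=6) A = 2 2 4 3 3 5 5 4 4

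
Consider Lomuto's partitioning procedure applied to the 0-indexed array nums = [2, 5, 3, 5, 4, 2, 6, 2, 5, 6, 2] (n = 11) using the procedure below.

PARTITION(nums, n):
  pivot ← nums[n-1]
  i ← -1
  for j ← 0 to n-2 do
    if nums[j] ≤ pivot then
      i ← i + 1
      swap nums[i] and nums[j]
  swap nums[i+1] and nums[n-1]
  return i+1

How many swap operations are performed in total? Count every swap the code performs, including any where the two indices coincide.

4

pivot=2, i=-1
j=0: 2≤2, i=0, swap(0,0) ⇒ [2, 5, 3, 5, 4, 2, 6, 2, 5, 6, 2]
j=1: 5>2, skip
j=2: 3>2, skip
j=3: 5>2, skip
j=4: 4>2, skip
j=5: 2≤2, i=1, swap(1,5) ⇒ [2, 2, 3, 5, 4, 5, 6, 2, 5, 6, 2]
j=6: 6>2, skip
j=7: 2≤2, i=2, swap(2,7) ⇒ [2, 2, 2, 5, 4, 5, 6, 3, 5, 6, 2]
j=8: 5>2, skip
j=9: 6>2, skip
swap(3,10) ⇒ [2, 2, 2, 2, 4, 5, 6, 3, 5, 6, 5]; return 3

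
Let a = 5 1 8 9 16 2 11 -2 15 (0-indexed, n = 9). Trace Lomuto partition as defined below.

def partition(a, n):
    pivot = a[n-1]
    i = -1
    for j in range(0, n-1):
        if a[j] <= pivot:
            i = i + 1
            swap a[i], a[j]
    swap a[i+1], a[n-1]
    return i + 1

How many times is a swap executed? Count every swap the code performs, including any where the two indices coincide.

pivot = a[8] = 15; i = -1
j=0: a[0]=5 ≤ 15 → i=0, swap a[0],a[0] (no change) → 5 1 8 9 16 2 11 -2 15
j=1: a[1]=1 ≤ 15 → i=1, swap a[1],a[1] (no change) → 5 1 8 9 16 2 11 -2 15
j=2: a[2]=8 ≤ 15 → i=2, swap a[2],a[2] (no change) → 5 1 8 9 16 2 11 -2 15
j=3: a[3]=9 ≤ 15 → i=3, swap a[3],a[3] (no change) → 5 1 8 9 16 2 11 -2 15
j=4: a[4]=16 > 15 → no swap
j=5: a[5]=2 ≤ 15 → i=4, swap a[4],a[5] → 5 1 8 9 2 16 11 -2 15
j=6: a[6]=11 ≤ 15 → i=5, swap a[5],a[6] → 5 1 8 9 2 11 16 -2 15
j=7: a[7]=-2 ≤ 15 → i=6, swap a[6],a[7] → 5 1 8 9 2 11 -2 16 15
final swap a[7],a[8] → 5 1 8 9 2 11 -2 15 16; return 7

8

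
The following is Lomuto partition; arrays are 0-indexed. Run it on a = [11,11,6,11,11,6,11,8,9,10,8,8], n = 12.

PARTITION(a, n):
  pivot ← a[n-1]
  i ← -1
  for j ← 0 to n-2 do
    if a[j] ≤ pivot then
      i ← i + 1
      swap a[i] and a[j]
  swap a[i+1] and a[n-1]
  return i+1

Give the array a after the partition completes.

[6,6,8,8,8,11,11,11,9,10,11,11]

pivot = a[11] = 8; i = -1
j=0: a[0]=11 > 8 → no swap
j=1: a[1]=11 > 8 → no swap
j=2: a[2]=6 ≤ 8 → i=0, swap a[0],a[2] → [6,11,11,11,11,6,11,8,9,10,8,8]
j=3: a[3]=11 > 8 → no swap
j=4: a[4]=11 > 8 → no swap
j=5: a[5]=6 ≤ 8 → i=1, swap a[1],a[5] → [6,6,11,11,11,11,11,8,9,10,8,8]
j=6: a[6]=11 > 8 → no swap
j=7: a[7]=8 ≤ 8 → i=2, swap a[2],a[7] → [6,6,8,11,11,11,11,11,9,10,8,8]
j=8: a[8]=9 > 8 → no swap
j=9: a[9]=10 > 8 → no swap
j=10: a[10]=8 ≤ 8 → i=3, swap a[3],a[10] → [6,6,8,8,11,11,11,11,9,10,11,8]
final swap a[4],a[11] → [6,6,8,8,8,11,11,11,9,10,11,11]; return 4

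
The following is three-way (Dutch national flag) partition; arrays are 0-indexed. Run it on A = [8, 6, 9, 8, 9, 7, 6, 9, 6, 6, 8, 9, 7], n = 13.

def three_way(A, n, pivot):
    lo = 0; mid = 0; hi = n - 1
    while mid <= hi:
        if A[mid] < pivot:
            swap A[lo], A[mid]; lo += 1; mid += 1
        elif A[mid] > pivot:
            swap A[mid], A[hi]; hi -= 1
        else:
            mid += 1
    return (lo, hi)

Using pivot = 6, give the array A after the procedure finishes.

[6, 6, 6, 6, 7, 9, 9, 8, 9, 8, 9, 7, 8]

pivot = 6; lo=0, mid=0, hi=12
A[mid]=8>6: swap A[0],A[12]; hi=11 → [7, 6, 9, 8, 9, 7, 6, 9, 6, 6, 8, 9, 8]
A[mid]=7>6: swap A[0],A[11]; hi=10 → [9, 6, 9, 8, 9, 7, 6, 9, 6, 6, 8, 7, 8]
A[mid]=9>6: swap A[0],A[10]; hi=9 → [8, 6, 9, 8, 9, 7, 6, 9, 6, 6, 9, 7, 8]
A[mid]=8>6: swap A[0],A[9]; hi=8 → [6, 6, 9, 8, 9, 7, 6, 9, 6, 8, 9, 7, 8]
A[mid]=6=6: mid=1
A[mid]=6=6: mid=2
A[mid]=9>6: swap A[2],A[8]; hi=7 → [6, 6, 6, 8, 9, 7, 6, 9, 9, 8, 9, 7, 8]
A[mid]=6=6: mid=3
A[mid]=8>6: swap A[3],A[7]; hi=6 → [6, 6, 6, 9, 9, 7, 6, 8, 9, 8, 9, 7, 8]
A[mid]=9>6: swap A[3],A[6]; hi=5 → [6, 6, 6, 6, 9, 7, 9, 8, 9, 8, 9, 7, 8]
A[mid]=6=6: mid=4
A[mid]=9>6: swap A[4],A[5]; hi=4 → [6, 6, 6, 6, 7, 9, 9, 8, 9, 8, 9, 7, 8]
A[mid]=7>6: swap A[4],A[4]; hi=3 → [6, 6, 6, 6, 7, 9, 9, 8, 9, 8, 9, 7, 8]
end: lo=0, hi=3; A = [6, 6, 6, 6, 7, 9, 9, 8, 9, 8, 9, 7, 8]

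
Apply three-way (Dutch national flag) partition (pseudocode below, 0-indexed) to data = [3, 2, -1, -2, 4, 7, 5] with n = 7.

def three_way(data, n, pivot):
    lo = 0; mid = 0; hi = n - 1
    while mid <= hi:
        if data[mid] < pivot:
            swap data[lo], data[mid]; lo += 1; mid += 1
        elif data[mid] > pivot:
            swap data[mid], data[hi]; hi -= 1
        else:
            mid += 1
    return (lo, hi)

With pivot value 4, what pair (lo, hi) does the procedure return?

(4, 4)

lo=0 mid=0 hi=6
3<4: swap(0,0), lo=1 mid=1 ⇒ [3, 2, -1, -2, 4, 7, 5]
2<4: swap(1,1), lo=2 mid=2 ⇒ [3, 2, -1, -2, 4, 7, 5]
-1<4: swap(2,2), lo=3 mid=3 ⇒ [3, 2, -1, -2, 4, 7, 5]
-2<4: swap(3,3), lo=4 mid=4 ⇒ [3, 2, -1, -2, 4, 7, 5]
4=4: mid=5
7>4: swap(5,6), hi=5 ⇒ [3, 2, -1, -2, 4, 5, 7]
5>4: swap(5,5), hi=4 ⇒ [3, 2, -1, -2, 4, 5, 7]
done. lo=4 hi=4; data=[3, 2, -1, -2, 4, 5, 7]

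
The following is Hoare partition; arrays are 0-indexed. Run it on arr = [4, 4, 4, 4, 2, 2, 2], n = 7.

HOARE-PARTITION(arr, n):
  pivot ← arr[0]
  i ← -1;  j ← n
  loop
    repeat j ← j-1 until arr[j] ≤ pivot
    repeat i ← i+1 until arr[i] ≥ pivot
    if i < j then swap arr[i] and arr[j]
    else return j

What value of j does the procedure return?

3

pivot = arr[0] = 4; i = -1, j = 7
j→6 (arr[6]=2≤4), i→0 (arr[0]=4≥4); i<j, swap → [2, 4, 4, 4, 2, 2, 4]
j→5 (arr[5]=2≤4), i→1 (arr[1]=4≥4); i<j, swap → [2, 2, 4, 4, 2, 4, 4]
j→4 (arr[4]=2≤4), i→2 (arr[2]=4≥4); i<j, swap → [2, 2, 2, 4, 4, 4, 4]
j→3, i→3; i≥j, return j=3. arr = [2, 2, 2, 4, 4, 4, 4]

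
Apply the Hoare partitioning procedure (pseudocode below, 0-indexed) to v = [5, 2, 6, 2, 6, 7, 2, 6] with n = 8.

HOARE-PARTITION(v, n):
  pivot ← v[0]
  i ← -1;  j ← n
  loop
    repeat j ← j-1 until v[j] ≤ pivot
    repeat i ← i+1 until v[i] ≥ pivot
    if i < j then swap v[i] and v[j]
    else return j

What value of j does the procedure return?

2

pivot = v[0] = 5; i = -1, j = 8
j→6 (v[6]=2≤5), i→0 (v[0]=5≥5); i<j, swap → [2, 2, 6, 2, 6, 7, 5, 6]
j→3 (v[3]=2≤5), i→2 (v[2]=6≥5); i<j, swap → [2, 2, 2, 6, 6, 7, 5, 6]
j→2, i→3; i≥j, return j=2. v = [2, 2, 2, 6, 6, 7, 5, 6]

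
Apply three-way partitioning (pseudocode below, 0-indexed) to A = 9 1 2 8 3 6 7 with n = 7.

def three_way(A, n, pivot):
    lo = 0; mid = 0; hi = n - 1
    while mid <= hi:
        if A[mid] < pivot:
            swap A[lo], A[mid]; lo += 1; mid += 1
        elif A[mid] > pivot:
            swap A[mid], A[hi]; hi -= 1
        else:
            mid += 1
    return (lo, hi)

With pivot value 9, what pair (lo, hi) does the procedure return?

pivot = 9; lo=0, mid=0, hi=6
A[mid]=9=9: mid=1
A[mid]=1<9: swap A[0],A[1]; lo=1,mid=2 → 1 9 2 8 3 6 7
A[mid]=2<9: swap A[1],A[2]; lo=2,mid=3 → 1 2 9 8 3 6 7
A[mid]=8<9: swap A[2],A[3]; lo=3,mid=4 → 1 2 8 9 3 6 7
A[mid]=3<9: swap A[3],A[4]; lo=4,mid=5 → 1 2 8 3 9 6 7
A[mid]=6<9: swap A[4],A[5]; lo=5,mid=6 → 1 2 8 3 6 9 7
A[mid]=7<9: swap A[5],A[6]; lo=6,mid=7 → 1 2 8 3 6 7 9
end: lo=6, hi=6; A = 1 2 8 3 6 7 9

(6, 6)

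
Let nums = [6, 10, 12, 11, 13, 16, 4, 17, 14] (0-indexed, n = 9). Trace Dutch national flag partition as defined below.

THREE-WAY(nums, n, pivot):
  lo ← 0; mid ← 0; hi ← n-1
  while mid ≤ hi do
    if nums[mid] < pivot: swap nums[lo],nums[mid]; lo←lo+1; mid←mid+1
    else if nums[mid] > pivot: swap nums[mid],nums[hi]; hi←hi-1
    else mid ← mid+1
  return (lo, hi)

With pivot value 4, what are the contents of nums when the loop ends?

[4, 12, 11, 13, 16, 10, 17, 14, 6]

pivot = 4; lo=0, mid=0, hi=8
nums[mid]=6>4: swap nums[0],nums[8]; hi=7 → [14, 10, 12, 11, 13, 16, 4, 17, 6]
nums[mid]=14>4: swap nums[0],nums[7]; hi=6 → [17, 10, 12, 11, 13, 16, 4, 14, 6]
nums[mid]=17>4: swap nums[0],nums[6]; hi=5 → [4, 10, 12, 11, 13, 16, 17, 14, 6]
nums[mid]=4=4: mid=1
nums[mid]=10>4: swap nums[1],nums[5]; hi=4 → [4, 16, 12, 11, 13, 10, 17, 14, 6]
nums[mid]=16>4: swap nums[1],nums[4]; hi=3 → [4, 13, 12, 11, 16, 10, 17, 14, 6]
nums[mid]=13>4: swap nums[1],nums[3]; hi=2 → [4, 11, 12, 13, 16, 10, 17, 14, 6]
nums[mid]=11>4: swap nums[1],nums[2]; hi=1 → [4, 12, 11, 13, 16, 10, 17, 14, 6]
nums[mid]=12>4: swap nums[1],nums[1]; hi=0 → [4, 12, 11, 13, 16, 10, 17, 14, 6]
end: lo=0, hi=0; nums = [4, 12, 11, 13, 16, 10, 17, 14, 6]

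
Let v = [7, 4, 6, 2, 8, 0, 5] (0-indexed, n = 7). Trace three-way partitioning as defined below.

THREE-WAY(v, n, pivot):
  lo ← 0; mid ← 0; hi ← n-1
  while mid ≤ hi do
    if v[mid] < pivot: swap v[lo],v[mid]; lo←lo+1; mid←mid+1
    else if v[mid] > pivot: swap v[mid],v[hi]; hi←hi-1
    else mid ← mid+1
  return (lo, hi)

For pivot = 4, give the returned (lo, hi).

(2, 2)

lo=0 mid=0 hi=6
7>4: swap(0,6), hi=5 ⇒ [5, 4, 6, 2, 8, 0, 7]
5>4: swap(0,5), hi=4 ⇒ [0, 4, 6, 2, 8, 5, 7]
0<4: swap(0,0), lo=1 mid=1 ⇒ [0, 4, 6, 2, 8, 5, 7]
4=4: mid=2
6>4: swap(2,4), hi=3 ⇒ [0, 4, 8, 2, 6, 5, 7]
8>4: swap(2,3), hi=2 ⇒ [0, 4, 2, 8, 6, 5, 7]
2<4: swap(1,2), lo=2 mid=3 ⇒ [0, 2, 4, 8, 6, 5, 7]
done. lo=2 hi=2; v=[0, 2, 4, 8, 6, 5, 7]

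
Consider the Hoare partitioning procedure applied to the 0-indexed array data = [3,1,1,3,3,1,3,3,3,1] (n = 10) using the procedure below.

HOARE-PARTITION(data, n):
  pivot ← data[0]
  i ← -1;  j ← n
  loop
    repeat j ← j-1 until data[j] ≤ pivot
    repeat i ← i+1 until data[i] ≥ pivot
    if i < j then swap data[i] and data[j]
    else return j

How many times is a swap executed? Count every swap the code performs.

pivot=3
j stops at 9 (1), i stops at 0 (3); swap ⇒ [1,1,1,3,3,1,3,3,3,3]
j stops at 8 (3), i stops at 3 (3); swap ⇒ [1,1,1,3,3,1,3,3,3,3]
j stops at 7 (3), i stops at 4 (3); swap ⇒ [1,1,1,3,3,1,3,3,3,3]
j stops at 6, i stops at 6; i≥j ⇒ return 6. data=[1,1,1,3,3,1,3,3,3,3]

3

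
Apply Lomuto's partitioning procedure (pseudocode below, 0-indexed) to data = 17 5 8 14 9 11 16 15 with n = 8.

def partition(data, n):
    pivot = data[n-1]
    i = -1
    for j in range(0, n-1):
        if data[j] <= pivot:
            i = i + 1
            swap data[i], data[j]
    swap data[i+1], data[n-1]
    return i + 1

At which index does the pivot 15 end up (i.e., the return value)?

pivot=15, i=-1
j=0: 17>15, skip
j=1: 5≤15, i=0, swap(0,1) ⇒ 5 17 8 14 9 11 16 15
j=2: 8≤15, i=1, swap(1,2) ⇒ 5 8 17 14 9 11 16 15
j=3: 14≤15, i=2, swap(2,3) ⇒ 5 8 14 17 9 11 16 15
j=4: 9≤15, i=3, swap(3,4) ⇒ 5 8 14 9 17 11 16 15
j=5: 11≤15, i=4, swap(4,5) ⇒ 5 8 14 9 11 17 16 15
j=6: 16>15, skip
swap(5,7) ⇒ 5 8 14 9 11 15 16 17; return 5

5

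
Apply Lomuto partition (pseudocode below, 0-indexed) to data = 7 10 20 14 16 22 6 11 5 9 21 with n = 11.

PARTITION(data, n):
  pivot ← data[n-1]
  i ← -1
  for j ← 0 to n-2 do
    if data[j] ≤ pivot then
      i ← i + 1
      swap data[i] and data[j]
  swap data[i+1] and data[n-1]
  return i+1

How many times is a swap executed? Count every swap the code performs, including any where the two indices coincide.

10

pivot = data[10] = 21; i = -1
j=0: data[0]=7 ≤ 21 → i=0, swap data[0],data[0] (no change) → 7 10 20 14 16 22 6 11 5 9 21
j=1: data[1]=10 ≤ 21 → i=1, swap data[1],data[1] (no change) → 7 10 20 14 16 22 6 11 5 9 21
j=2: data[2]=20 ≤ 21 → i=2, swap data[2],data[2] (no change) → 7 10 20 14 16 22 6 11 5 9 21
j=3: data[3]=14 ≤ 21 → i=3, swap data[3],data[3] (no change) → 7 10 20 14 16 22 6 11 5 9 21
j=4: data[4]=16 ≤ 21 → i=4, swap data[4],data[4] (no change) → 7 10 20 14 16 22 6 11 5 9 21
j=5: data[5]=22 > 21 → no swap
j=6: data[6]=6 ≤ 21 → i=5, swap data[5],data[6] → 7 10 20 14 16 6 22 11 5 9 21
j=7: data[7]=11 ≤ 21 → i=6, swap data[6],data[7] → 7 10 20 14 16 6 11 22 5 9 21
j=8: data[8]=5 ≤ 21 → i=7, swap data[7],data[8] → 7 10 20 14 16 6 11 5 22 9 21
j=9: data[9]=9 ≤ 21 → i=8, swap data[8],data[9] → 7 10 20 14 16 6 11 5 9 22 21
final swap data[9],data[10] → 7 10 20 14 16 6 11 5 9 21 22; return 9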